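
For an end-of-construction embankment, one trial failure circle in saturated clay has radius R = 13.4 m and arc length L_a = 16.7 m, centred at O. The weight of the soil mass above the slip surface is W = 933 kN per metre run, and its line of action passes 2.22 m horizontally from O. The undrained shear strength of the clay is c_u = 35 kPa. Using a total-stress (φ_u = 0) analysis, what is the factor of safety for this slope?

FS = 3.78

Taking moments about the centre O, the resisting moment is provided by the undrained shear strength acting along the arc:
M_R = c_u·L_a·R = 35·16.70·13.4 = 7832.3 kN·m/m
M_D = W·d = 933·2.22 = 2071.3 kN·m/m
FS = M_R / M_D = 7832.3 / 2071.3 = 3.781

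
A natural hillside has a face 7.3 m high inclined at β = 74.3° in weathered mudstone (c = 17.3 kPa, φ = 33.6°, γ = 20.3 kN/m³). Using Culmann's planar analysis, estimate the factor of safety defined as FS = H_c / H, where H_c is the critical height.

FS = 1.55

H_c = (4c/γ) · sinβ cosφ / [1 − cos(β − φ)]
    = (4·17.3/20.3) · sin74.3°·cos33.6° / [1 − cos40.7°]
    = 3.409 · 0.8018 / 0.2419 = 11.30 m
FS = H_c / H = 11.30 / 7.3 = 1.548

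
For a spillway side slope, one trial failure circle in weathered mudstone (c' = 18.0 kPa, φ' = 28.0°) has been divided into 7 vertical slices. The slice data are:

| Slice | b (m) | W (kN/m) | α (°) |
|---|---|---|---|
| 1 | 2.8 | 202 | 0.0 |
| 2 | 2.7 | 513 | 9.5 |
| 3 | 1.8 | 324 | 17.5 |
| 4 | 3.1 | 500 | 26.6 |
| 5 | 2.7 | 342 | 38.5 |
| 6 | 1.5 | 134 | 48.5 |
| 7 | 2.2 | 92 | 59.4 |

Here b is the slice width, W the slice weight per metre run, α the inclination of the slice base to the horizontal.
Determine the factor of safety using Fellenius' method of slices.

FS = 1.72

Ordinary method of slices: FS = Σ[c'·Δl_i + (W_i cosα_i)·tanφ'] / Σ W_i sinα_i, with Δl_i = b_i / cosα_i.
Slice 1: Δl = 2.8/cos0.0° = 2.800 m; N'_1 = 202·cos0.0° = 202.0; c'Δl = 50.40; W sinα = 0.0
Slice 2: Δl = 2.7/cos9.5° = 2.738 m; N'_2 = 513·cos9.5° = 506.0; c'Δl = 49.28; W sinα = 84.7
Slice 3: Δl = 1.8/cos17.5° = 1.887 m; N'_3 = 324·cos17.5° = 309.0; c'Δl = 33.97; W sinα = 97.4
Slice 4: Δl = 3.1/cos26.6° = 3.467 m; N'_4 = 500·cos26.6° = 447.1; c'Δl = 62.41; W sinα = 223.9
Slice 5: Δl = 2.7/cos38.5° = 3.450 m; N'_5 = 342·cos38.5° = 267.7; c'Δl = 62.10; W sinα = 212.9
Slice 6: Δl = 1.5/cos48.5° = 2.264 m; N'_6 = 134·cos48.5° = 88.8; c'Δl = 40.75; W sinα = 100.4
Slice 7: Δl = 2.2/cos59.4° = 4.322 m; N'_7 = 92·cos59.4° = 46.8; c'Δl = 77.79; W sinα = 79.2
Σc'Δl = 376.7 kN/m; ΣN' = 1867.3 kN/m; ΣW sinα = 798.4 kN/m
Resisting = 376.7 + 1867.3·tan28.0° = 376.7 + 992.9 = 1369.6 kN/m
FS = 1369.6 / 798.4 = 1.715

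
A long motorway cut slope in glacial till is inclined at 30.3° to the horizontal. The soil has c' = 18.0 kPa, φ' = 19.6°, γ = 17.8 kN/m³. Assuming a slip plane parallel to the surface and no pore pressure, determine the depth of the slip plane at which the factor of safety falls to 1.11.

z = 4.64 m

Setting FS = 1.11 in FS = [c' + γz cos²β tanφ'] / [γz sinβ cosβ] and solving for z:
z = c' / [γ cosβ (FS·sinβ − cosβ·tanφ')]
  = 18.0 / [17.8·cos30.3°·(1.11·sin30.3° − cos30.3°·tan19.6°)]
  = 18.0 / [17.8·0.8634·(1.11·0.5045 − 0.8634·0.3561)]
  = 18.0 / 3.8818 = 4.637 m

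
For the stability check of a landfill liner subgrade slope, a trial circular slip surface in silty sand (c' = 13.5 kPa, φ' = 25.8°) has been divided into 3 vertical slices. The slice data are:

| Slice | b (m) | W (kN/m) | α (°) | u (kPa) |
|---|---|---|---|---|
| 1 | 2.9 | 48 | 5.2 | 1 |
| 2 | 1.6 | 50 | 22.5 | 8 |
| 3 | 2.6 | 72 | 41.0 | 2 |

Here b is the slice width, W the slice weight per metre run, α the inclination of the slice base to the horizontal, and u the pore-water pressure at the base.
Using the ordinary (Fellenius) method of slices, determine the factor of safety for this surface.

FS = 2.40

Ordinary method of slices: FS = Σ[c'·Δl_i + (W_i cosα_i − u_i·Δl_i)·tanφ'] / Σ W_i sinα_i, with Δl_i = b_i / cosα_i.
Slice 1: Δl = 2.9/cos5.2° = 2.912 m; N'_1 = 48·cos5.2° − 1·2.912 = 44.9; c'Δl = 39.31; W sinα = 4.4
Slice 2: Δl = 1.6/cos22.5° = 1.732 m; N'_2 = 50·cos22.5° − 8·1.732 = 32.3; c'Δl = 23.38; W sinα = 19.1
Slice 3: Δl = 2.6/cos41.0° = 3.445 m; N'_3 = 72·cos41.0° − 2·3.445 = 47.4; c'Δl = 46.51; W sinα = 47.2
Σc'Δl = 109.2 kN/m; ΣN' = 124.7 kN/m; ΣW sinα = 70.7 kN/m
Resisting = 109.2 + 124.7·tan25.8° = 109.2 + 60.3 = 169.5 kN/m
FS = 169.5 / 70.7 = 2.396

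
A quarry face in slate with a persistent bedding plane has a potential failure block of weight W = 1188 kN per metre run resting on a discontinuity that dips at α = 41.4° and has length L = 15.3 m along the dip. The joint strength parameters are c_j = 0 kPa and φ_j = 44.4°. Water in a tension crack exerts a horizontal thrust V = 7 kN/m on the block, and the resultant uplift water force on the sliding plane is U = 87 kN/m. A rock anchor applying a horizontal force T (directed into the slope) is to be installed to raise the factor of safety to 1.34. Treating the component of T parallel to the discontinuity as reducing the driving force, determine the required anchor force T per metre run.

T = 168 kN/m

Resolving forces along and normal to the sliding plane, with the horizontal anchor force T adding T·sinα to the effective normal force and T·cosα acting up the plane against the driving force:
FS = [c_jL + (W cosα − U − V sinα + T sinα) tanφ_j] / [W sinα + V cosα − T cosα]
Without the anchor: N' = 799.5 kN/m, driving T_d = 790.9 kN/m, resisting R = 0·15.3 + 799.5·tan44.4° = 782.9 kN/m, FS = 0.99.
Setting FS = 1.34 and solving for T:
1.34·(790.9 − T cos41.4°) = 782.9 + T sin41.4°·tan44.4°
T·(sin41.4°·tan44.4° + 1.34·cos41.4°) = 1.34·790.9 − 782.9
T·(0.6613·0.9793 + 1.34·0.7501) = 1059.8 − 782.9 = 276.9
T·1.6528 = 276.9
T = 167.5 kN/m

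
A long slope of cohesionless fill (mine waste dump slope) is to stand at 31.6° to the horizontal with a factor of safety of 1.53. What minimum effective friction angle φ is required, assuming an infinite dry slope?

FS = tanφ/tanβ ⇒ tanφ = FS · tanβ = 1.53 · tan31.6° = 0.9413
φ = arctan(0.9413) = 43.27°

φ = 43.3°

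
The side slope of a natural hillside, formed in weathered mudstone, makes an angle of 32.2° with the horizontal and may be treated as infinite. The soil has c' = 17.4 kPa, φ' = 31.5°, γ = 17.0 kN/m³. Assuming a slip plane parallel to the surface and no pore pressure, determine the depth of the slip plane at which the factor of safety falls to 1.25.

z = 8.20 m

Setting FS = 1.25 in FS = [c' + γz cos²β tanφ'] / [γz sinβ cosβ] and solving for z:
z = c' / [γ cosβ (FS·sinβ − cosβ·tanφ')]
  = 17.4 / [17.0·cos32.2°·(1.25·sin32.2° − cos32.2°·tan31.5°)]
  = 17.4 / [17.0·0.8462·(1.25·0.5329 − 0.8462·0.6128)]
  = 17.4 / 2.1225 = 8.198 m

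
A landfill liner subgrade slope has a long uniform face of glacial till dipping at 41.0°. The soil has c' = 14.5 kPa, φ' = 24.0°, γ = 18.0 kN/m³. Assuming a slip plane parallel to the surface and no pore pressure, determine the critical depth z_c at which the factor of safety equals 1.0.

z_c = 3.34 m

Setting FS = 1.00 in FS = [c' + γz cos²β tanφ'] / [γz sinβ cosβ] and solving for z:
z = c' / [γ cosβ (FS·sinβ − cosβ·tanφ')]
  = 14.5 / [18.0·cos41.0°·(1.00·sin41.0° − cos41.0°·tan24.0°)]
  = 14.5 / [18.0·0.7547·(1.00·0.6561 − 0.7547·0.4452)]
  = 14.5 / 4.3477 = 3.335 m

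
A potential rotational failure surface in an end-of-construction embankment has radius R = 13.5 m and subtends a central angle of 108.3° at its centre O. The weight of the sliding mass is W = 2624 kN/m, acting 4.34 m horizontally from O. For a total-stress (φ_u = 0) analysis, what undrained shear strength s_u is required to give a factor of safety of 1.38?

s_u = 45.6 kPa

FS = s_u·L_a·R / (W·d), so s_u = FS·W·d / (L_a·R).
Arc length L_a = R·θ = 13.5·(108.3°·π/180) = 13.5·1.8902 = 25.52 m
s_u = 1.38·2624·4.34 / (25.52·13.5) = 15715.7 / 344.49 = 45.62 kPa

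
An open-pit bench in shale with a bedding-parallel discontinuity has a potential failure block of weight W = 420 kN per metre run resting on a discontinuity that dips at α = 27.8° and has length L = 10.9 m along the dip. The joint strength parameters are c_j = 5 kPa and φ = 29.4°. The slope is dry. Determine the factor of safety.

Resolving the block weight along and normal to the plane and applying the Mohr–Coulomb strength on the joint:
N' = W cosα = 420·cos27.8° = 371.5 kN/m
Driving force T = W sinα = 420·sin27.8° = 195.9 kN/m
Resisting force R = c_j·L + N'·tanφ = 5·10.9 + 371.5·tan29.4° = 54.5 + 209.3 = 263.8 kN/m
FS = R / T = 263.8 / 195.9 = 1.347

FS = 1.35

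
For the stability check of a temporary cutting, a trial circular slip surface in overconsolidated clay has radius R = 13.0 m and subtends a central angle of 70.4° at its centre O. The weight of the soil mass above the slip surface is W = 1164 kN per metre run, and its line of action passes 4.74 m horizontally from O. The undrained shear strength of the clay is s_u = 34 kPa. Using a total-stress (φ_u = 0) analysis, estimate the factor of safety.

Taking moments about the centre O, the resisting moment is provided by the undrained shear strength acting along the arc:
Arc length L_a = R·θ = 13.0·(70.4°·π/180) = 13.0·1.2287 = 15.97 m
M_R = s_u·L_a·R = 34·15.97·13.0 = 7060.2 kN·m/m
M_D = W·d = 1164·4.74 = 5517.4 kN·m/m
FS = M_R / M_D = 7060.2 / 5517.4 = 1.280

FS = 1.28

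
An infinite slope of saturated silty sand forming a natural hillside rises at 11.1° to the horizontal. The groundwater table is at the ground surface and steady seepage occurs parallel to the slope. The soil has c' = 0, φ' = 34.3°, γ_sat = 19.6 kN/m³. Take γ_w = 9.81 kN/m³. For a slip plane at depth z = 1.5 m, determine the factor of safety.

FS = 1.74

With seepage parallel to the slope and the water table at the surface, the effective normal stress on the slip plane uses the buoyant unit weight γ' = γ_sat − γ_w while the driving shear stress uses γ_sat:
FS = [c' + γ' z cos²β tanφ'] / [γ_sat z sinβ cosβ]
(For c' = 0 this reduces to FS = (γ'/γ_sat)·tanφ'/tanβ.)
γ' = 19.6 − 9.81 = 9.79 kN/m³
Numerator = 0.0 + 9.79·1.5·cos²11.1°·tan34.3° = 0.0 + 9.79·1.5·0.9629·0.6822 = 9.646 kPa
Denominator = 19.6·1.5·sin11.1°·cos11.1° = 19.6·1.5·0.1925·0.9813 = 5.554 kPa
FS = 9.646 / 5.554 = 1.737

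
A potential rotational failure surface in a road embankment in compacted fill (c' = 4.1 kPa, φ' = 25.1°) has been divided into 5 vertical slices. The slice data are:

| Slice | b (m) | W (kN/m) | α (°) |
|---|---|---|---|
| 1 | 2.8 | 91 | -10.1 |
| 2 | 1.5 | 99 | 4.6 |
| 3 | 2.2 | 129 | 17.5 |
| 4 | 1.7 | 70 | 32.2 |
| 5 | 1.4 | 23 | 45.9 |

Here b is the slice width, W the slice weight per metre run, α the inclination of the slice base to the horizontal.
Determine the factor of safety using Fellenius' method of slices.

Ordinary method of slices: FS = Σ[c'·Δl_i + (W_i cosα_i)·tanφ'] / Σ W_i sinα_i, with Δl_i = b_i / cosα_i.
Slice 1: Δl = 2.8/cos(-10.1°) = 2.844 m; N'_1 = 91·cos(-10.1°) = 89.6; c'Δl = 11.66; W sinα = -16.0
Slice 2: Δl = 1.5/cos4.6° = 1.505 m; N'_2 = 99·cos4.6° = 98.7; c'Δl = 6.17; W sinα = 7.9
Slice 3: Δl = 2.2/cos17.5° = 2.307 m; N'_3 = 129·cos17.5° = 123.0; c'Δl = 9.46; W sinα = 38.8
Slice 4: Δl = 1.7/cos32.2° = 2.009 m; N'_4 = 70·cos32.2° = 59.2; c'Δl = 8.24; W sinα = 37.3
Slice 5: Δl = 1.4/cos45.9° = 2.012 m; N'_5 = 23·cos45.9° = 16.0; c'Δl = 8.25; W sinα = 16.5
Σc'Δl = 43.8 kN/m; ΣN' = 386.5 kN/m; ΣW sinα = 84.6 kN/m
Resisting = 43.8 + 386.5·tan25.1° = 43.8 + 181.1 = 224.8 kN/m
FS = 224.8 / 84.6 = 2.658

FS = 2.66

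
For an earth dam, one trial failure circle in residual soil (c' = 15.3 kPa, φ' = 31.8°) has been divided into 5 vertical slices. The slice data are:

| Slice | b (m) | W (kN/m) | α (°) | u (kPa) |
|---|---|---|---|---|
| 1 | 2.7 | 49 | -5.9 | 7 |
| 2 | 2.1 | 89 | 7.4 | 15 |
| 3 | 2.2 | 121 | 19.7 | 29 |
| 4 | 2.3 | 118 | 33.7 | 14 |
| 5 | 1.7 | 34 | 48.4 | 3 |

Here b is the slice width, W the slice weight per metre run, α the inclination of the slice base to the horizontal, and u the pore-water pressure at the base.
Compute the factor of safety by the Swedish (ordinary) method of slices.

FS = 2.31

Ordinary method of slices: FS = Σ[c'·Δl_i + (W_i cosα_i − u_i·Δl_i)·tanφ'] / Σ W_i sinα_i, with Δl_i = b_i / cosα_i.
Slice 1: Δl = 2.7/cos(-5.9°) = 2.714 m; N'_1 = 49·cos(-5.9°) − 7·2.714 = 29.7; c'Δl = 41.53; W sinα = -5.0
Slice 2: Δl = 2.1/cos7.4° = 2.118 m; N'_2 = 89·cos7.4° − 15·2.118 = 56.5; c'Δl = 32.40; W sinα = 11.5
Slice 3: Δl = 2.2/cos19.7° = 2.337 m; N'_3 = 121·cos19.7° − 29·2.337 = 46.2; c'Δl = 35.75; W sinα = 40.8
Slice 4: Δl = 2.3/cos33.7° = 2.765 m; N'_4 = 118·cos33.7° − 14·2.765 = 59.5; c'Δl = 42.30; W sinα = 65.5
Slice 5: Δl = 1.7/cos48.4° = 2.561 m; N'_5 = 34·cos48.4° − 3·2.561 = 14.9; c'Δl = 39.18; W sinα = 25.4
Σc'Δl = 191.2 kN/m; ΣN' = 206.7 kN/m; ΣW sinα = 138.1 kN/m
Resisting = 191.2 + 206.7·tan31.8° = 191.2 + 128.2 = 319.3 kN/m
FS = 319.3 / 138.1 = 2.312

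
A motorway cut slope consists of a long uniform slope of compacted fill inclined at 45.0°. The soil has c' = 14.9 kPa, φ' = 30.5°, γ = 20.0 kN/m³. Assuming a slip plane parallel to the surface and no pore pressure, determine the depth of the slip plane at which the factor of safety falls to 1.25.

z = 2.25 m

Setting FS = 1.25 in FS = [c' + γz cos²β tanφ'] / [γz sinβ cosβ] and solving for z:
z = c' / [γ cosβ (FS·sinβ − cosβ·tanφ')]
  = 14.9 / [20.0·cos45.0°·(1.25·sin45.0° − cos45.0°·tan30.5°)]
  = 14.9 / [20.0·0.7071·(1.25·0.7071 − 0.7071·0.5890)]
  = 14.9 / 6.6095 = 2.254 m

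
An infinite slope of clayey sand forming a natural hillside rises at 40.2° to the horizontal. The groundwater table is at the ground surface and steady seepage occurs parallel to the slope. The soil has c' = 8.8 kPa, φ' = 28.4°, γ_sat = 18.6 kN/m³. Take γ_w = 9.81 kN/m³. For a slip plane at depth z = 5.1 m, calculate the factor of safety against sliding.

FS = 0.49

With seepage parallel to the slope and the water table at the surface, the effective normal stress on the slip plane uses the buoyant unit weight γ' = γ_sat − γ_w while the driving shear stress uses γ_sat:
FS = [c' + γ' z cos²β tanφ'] / [γ_sat z sinβ cosβ]
γ' = 18.6 − 9.81 = 8.79 kN/m³
Numerator = 8.8 + 8.79·5.1·cos²40.2°·tan28.4° = 8.8 + 8.79·5.1·0.5834·0.5407 = 22.941 kPa
Denominator = 18.6·5.1·sin40.2°·cos40.2° = 18.6·5.1·0.6455·0.7638 = 46.766 kPa
FS = 22.941 / 46.766 = 0.491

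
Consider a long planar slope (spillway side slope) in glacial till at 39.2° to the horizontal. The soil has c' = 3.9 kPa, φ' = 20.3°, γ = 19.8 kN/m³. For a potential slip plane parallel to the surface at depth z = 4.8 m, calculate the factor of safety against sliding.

For an infinite slope with a slip plane parallel to the surface (no pore pressure): FS = [c' + γz cos²β tanφ'] / [γz sinβ cosβ].
γz = 19.8·4.8 = 95.04 kN/m²
Numerator = 3.9 + 95.04·cos²39.2°·tan20.3° = 3.9 + 95.04·0.6005·0.3699 = 25.013 kPa
Denominator = 95.04·sin39.2°·cos39.2° = 95.04·0.6320·0.7749 = 46.549 kPa
FS = 25.013 / 46.549 = 0.537

FS = 0.54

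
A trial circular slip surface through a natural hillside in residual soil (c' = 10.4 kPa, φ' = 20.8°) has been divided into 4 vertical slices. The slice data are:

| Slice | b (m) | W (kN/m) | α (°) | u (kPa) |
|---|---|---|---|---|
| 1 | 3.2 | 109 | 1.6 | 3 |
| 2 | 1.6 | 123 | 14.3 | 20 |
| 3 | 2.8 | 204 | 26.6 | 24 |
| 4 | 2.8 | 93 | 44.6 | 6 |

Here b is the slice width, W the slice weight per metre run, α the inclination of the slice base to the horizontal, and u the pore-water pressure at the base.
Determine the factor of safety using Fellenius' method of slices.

Ordinary method of slices: FS = Σ[c'·Δl_i + (W_i cosα_i − u_i·Δl_i)·tanφ'] / Σ W_i sinα_i, with Δl_i = b_i / cosα_i.
Slice 1: Δl = 3.2/cos1.6° = 3.201 m; N'_1 = 109·cos1.6° − 3·3.201 = 99.4; c'Δl = 33.29; W sinα = 3.0
Slice 2: Δl = 1.6/cos14.3° = 1.651 m; N'_2 = 123·cos14.3° − 20·1.651 = 86.2; c'Δl = 17.17; W sinα = 30.4
Slice 3: Δl = 2.8/cos26.6° = 3.131 m; N'_3 = 204·cos26.6° − 24·3.131 = 107.3; c'Δl = 32.57; W sinα = 91.3
Slice 4: Δl = 2.8/cos44.6° = 3.932 m; N'_4 = 93·cos44.6° − 6·3.932 = 42.6; c'Δl = 40.90; W sinα = 65.3
Σc'Δl = 123.9 kN/m; ΣN' = 335.4 kN/m; ΣW sinα = 190.1 kN/m
Resisting = 123.9 + 335.4·tan20.8° = 123.9 + 127.4 = 251.3 kN/m
FS = 251.3 / 190.1 = 1.322

FS = 1.32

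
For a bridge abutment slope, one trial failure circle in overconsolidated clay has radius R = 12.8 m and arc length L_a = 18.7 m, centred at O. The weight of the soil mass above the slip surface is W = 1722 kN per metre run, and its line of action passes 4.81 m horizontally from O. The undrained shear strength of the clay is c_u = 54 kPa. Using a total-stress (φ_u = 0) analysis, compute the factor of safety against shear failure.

Taking moments about the centre O, the resisting moment is provided by the undrained shear strength acting along the arc:
M_R = c_u·L_a·R = 54·18.70·12.8 = 12925.4 kN·m/m
M_D = W·d = 1722·4.81 = 8282.8 kN·m/m
FS = M_R / M_D = 12925.4 / 8282.8 = 1.561

FS = 1.56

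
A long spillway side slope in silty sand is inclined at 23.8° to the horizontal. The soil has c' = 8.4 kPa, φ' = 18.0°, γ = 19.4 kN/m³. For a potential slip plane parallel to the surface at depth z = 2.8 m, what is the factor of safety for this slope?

FS = 1.16

For an infinite slope with a slip plane parallel to the surface (no pore pressure): FS = [c' + γz cos²β tanφ'] / [γz sinβ cosβ].
γz = 19.4·2.8 = 54.32 kN/m²
Numerator = 8.4 + 54.32·cos²23.8°·tan18.0° = 8.4 + 54.32·0.8372·0.3249 = 23.175 kPa
Denominator = 54.32·sin23.8°·cos23.8° = 54.32·0.4035·0.9150 = 20.056 kPa
FS = 23.175 / 20.056 = 1.156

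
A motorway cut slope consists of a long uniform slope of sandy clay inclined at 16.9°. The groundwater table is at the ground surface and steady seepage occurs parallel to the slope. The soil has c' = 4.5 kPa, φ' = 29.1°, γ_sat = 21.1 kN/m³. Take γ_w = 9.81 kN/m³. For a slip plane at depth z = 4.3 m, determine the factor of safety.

With seepage parallel to the slope and the water table at the surface, the effective normal stress on the slip plane uses the buoyant unit weight γ' = γ_sat − γ_w while the driving shear stress uses γ_sat:
FS = [c' + γ' z cos²β tanφ'] / [γ_sat z sinβ cosβ]
γ' = 21.1 − 9.81 = 11.29 kN/m³
Numerator = 4.5 + 11.29·4.3·cos²16.9°·tan29.1° = 4.5 + 11.29·4.3·0.9155·0.5566 = 29.237 kPa
Denominator = 21.1·4.3·sin16.9°·cos16.9° = 21.1·4.3·0.2907·0.9568 = 25.236 kPa
FS = 29.237 / 25.236 = 1.159

FS = 1.16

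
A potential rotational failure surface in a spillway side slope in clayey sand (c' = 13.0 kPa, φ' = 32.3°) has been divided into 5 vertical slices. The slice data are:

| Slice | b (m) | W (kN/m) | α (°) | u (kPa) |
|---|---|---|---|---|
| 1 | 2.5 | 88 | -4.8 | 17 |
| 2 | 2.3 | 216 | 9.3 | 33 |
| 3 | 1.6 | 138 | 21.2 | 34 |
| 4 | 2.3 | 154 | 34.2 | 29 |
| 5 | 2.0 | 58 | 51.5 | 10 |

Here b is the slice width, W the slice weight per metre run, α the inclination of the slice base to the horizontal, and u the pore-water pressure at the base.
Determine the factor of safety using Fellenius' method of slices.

Ordinary method of slices: FS = Σ[c'·Δl_i + (W_i cosα_i − u_i·Δl_i)·tanφ'] / Σ W_i sinα_i, with Δl_i = b_i / cosα_i.
Slice 1: Δl = 2.5/cos(-4.8°) = 2.509 m; N'_1 = 88·cos(-4.8°) − 17·2.509 = 45.0; c'Δl = 32.61; W sinα = -7.4
Slice 2: Δl = 2.3/cos9.3° = 2.331 m; N'_2 = 216·cos9.3° − 33·2.331 = 136.2; c'Δl = 30.30; W sinα = 34.9
Slice 3: Δl = 1.6/cos21.2° = 1.716 m; N'_3 = 138·cos21.2° − 34·1.716 = 70.3; c'Δl = 22.31; W sinα = 49.9
Slice 4: Δl = 2.3/cos34.2° = 2.781 m; N'_4 = 154·cos34.2° − 29·2.781 = 46.7; c'Δl = 36.15; W sinα = 86.6
Slice 5: Δl = 2.0/cos51.5° = 3.213 m; N'_5 = 58·cos51.5° − 10·3.213 = 4.0; c'Δl = 41.77; W sinα = 45.4
Σc'Δl = 163.1 kN/m; ΣN' = 302.3 kN/m; ΣW sinα = 209.4 kN/m
Resisting = 163.1 + 302.3·tan32.3° = 163.1 + 191.1 = 354.3 kN/m
FS = 354.3 / 209.4 = 1.692

FS = 1.69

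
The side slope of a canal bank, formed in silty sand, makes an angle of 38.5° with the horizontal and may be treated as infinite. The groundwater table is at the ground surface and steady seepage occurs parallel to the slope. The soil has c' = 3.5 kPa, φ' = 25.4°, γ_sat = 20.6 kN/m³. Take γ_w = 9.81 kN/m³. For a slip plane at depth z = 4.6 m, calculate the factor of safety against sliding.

FS = 0.39

With seepage parallel to the slope and the water table at the surface, the effective normal stress on the slip plane uses the buoyant unit weight γ' = γ_sat − γ_w while the driving shear stress uses γ_sat:
FS = [c' + γ' z cos²β tanφ'] / [γ_sat z sinβ cosβ]
γ' = 20.6 − 9.81 = 10.79 kN/m³
Numerator = 3.5 + 10.79·4.6·cos²38.5°·tan25.4° = 3.5 + 10.79·4.6·0.6125·0.4748 = 17.935 kPa
Denominator = 20.6·4.6·sin38.5°·cos38.5° = 20.6·4.6·0.6225·0.7826 = 46.166 kPa
FS = 17.935 / 46.166 = 0.388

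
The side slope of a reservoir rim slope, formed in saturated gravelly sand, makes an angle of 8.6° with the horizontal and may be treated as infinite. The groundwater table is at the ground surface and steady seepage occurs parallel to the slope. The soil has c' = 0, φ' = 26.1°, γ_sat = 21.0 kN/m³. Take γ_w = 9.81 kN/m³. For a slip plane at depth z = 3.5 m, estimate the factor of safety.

With seepage parallel to the slope and the water table at the surface, the effective normal stress on the slip plane uses the buoyant unit weight γ' = γ_sat − γ_w while the driving shear stress uses γ_sat:
FS = [c' + γ' z cos²β tanφ'] / [γ_sat z sinβ cosβ]
(For c' = 0 this reduces to FS = (γ'/γ_sat)·tanφ'/tanβ.)
γ' = 21.0 − 9.81 = 11.19 kN/m³
Numerator = 0.0 + 11.19·3.5·cos²8.6°·tan26.1° = 0.0 + 11.19·3.5·0.9776·0.4899 = 18.758 kPa
Denominator = 21.0·3.5·sin8.6°·cos8.6° = 21.0·3.5·0.1495·0.9888 = 10.867 kPa
FS = 18.758 / 10.867 = 1.726

FS = 1.73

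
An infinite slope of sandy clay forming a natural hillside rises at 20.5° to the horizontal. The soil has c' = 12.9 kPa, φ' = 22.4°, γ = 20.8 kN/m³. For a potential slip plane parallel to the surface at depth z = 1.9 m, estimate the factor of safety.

For an infinite slope with a slip plane parallel to the surface (no pore pressure): FS = [c' + γz cos²β tanφ'] / [γz sinβ cosβ].
γz = 20.8·1.9 = 39.52 kN/m²
Numerator = 12.9 + 39.52·cos²20.5°·tan22.4° = 12.9 + 39.52·0.8774·0.4122 = 27.191 kPa
Denominator = 39.52·sin20.5°·cos20.5° = 39.52·0.3502·0.9367 = 12.964 kPa
FS = 27.191 / 12.964 = 2.097

FS = 2.10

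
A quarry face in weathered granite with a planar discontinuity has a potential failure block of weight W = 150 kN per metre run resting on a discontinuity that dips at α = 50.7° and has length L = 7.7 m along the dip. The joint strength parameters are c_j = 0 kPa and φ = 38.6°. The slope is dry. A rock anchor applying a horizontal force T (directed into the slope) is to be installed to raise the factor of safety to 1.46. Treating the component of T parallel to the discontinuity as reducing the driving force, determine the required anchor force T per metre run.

Resolving forces along and normal to the sliding plane, with the horizontal anchor force T adding T·sinα to the effective normal force and T·cosα acting up the plane against the driving force:
FS = [c_jL + (W cosα + T sinα) tanφ] / [W sinα − T cosα]
Without the anchor: N' = 95.0 kN/m, driving T_d = 116.1 kN/m, resisting R = 0·7.7 + 95.0·tan38.6° = 75.8 kN/m, FS = 0.65.
Setting FS = 1.46 and solving for T:
1.46·(116.1 − T cos50.7°) = 75.8 + T sin50.7°·tan38.6°
T·(sin50.7°·tan38.6° + 1.46·cos50.7°) = 1.46·116.1 − 75.8
T·(0.7738·0.7983 + 1.46·0.6334) = 169.5 − 75.8 = 93.6
T·1.5425 = 93.6
T = 60.7 kN/m

T = 61 kN/m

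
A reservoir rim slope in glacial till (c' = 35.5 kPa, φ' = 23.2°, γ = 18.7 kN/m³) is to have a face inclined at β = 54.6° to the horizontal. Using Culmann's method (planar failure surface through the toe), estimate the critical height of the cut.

H_c = 38.85 m

Culmann's analysis gives the critical failure plane at α_cr = (β + φ')/2 = (54.6 + 23.2)/2 = 38.9°, and the critical height
H_c = (4c'/γ) · sinβ cosφ' / [1 − cos(β − φ')]
    = (4·35.5/18.7) · sin54.6°·cos23.2° / [1 − cos(31.4°)]
    = 7.594 · 0.8151·0.9191 / [1 − 0.8536]
    = 7.594 · 0.7492 / 0.1464
    = 38.85 m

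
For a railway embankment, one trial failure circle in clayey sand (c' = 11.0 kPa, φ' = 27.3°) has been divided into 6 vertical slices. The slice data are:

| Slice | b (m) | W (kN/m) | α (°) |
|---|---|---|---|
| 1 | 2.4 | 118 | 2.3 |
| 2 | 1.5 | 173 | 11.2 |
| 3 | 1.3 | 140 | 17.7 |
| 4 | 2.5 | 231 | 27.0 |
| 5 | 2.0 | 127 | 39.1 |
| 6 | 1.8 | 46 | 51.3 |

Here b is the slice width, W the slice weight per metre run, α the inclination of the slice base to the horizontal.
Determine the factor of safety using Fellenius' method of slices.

Ordinary method of slices: FS = Σ[c'·Δl_i + (W_i cosα_i)·tanφ'] / Σ W_i sinα_i, with Δl_i = b_i / cosα_i.
Slice 1: Δl = 2.4/cos2.3° = 2.402 m; N'_1 = 118·cos2.3° = 117.9; c'Δl = 26.42; W sinα = 4.7
Slice 2: Δl = 1.5/cos11.2° = 1.529 m; N'_2 = 173·cos11.2° = 169.7; c'Δl = 16.82; W sinα = 33.6
Slice 3: Δl = 1.3/cos17.7° = 1.365 m; N'_3 = 140·cos17.7° = 133.4; c'Δl = 15.01; W sinα = 42.6
Slice 4: Δl = 2.5/cos27.0° = 2.806 m; N'_4 = 231·cos27.0° = 205.8; c'Δl = 30.86; W sinα = 104.9
Slice 5: Δl = 2.0/cos39.1° = 2.577 m; N'_5 = 127·cos39.1° = 98.6; c'Δl = 28.35; W sinα = 80.1
Slice 6: Δl = 1.8/cos51.3° = 2.879 m; N'_6 = 46·cos51.3° = 28.8; c'Δl = 31.67; W sinα = 35.9
Σc'Δl = 149.1 kN/m; ΣN' = 754.1 kN/m; ΣW sinα = 301.8 kN/m
Resisting = 149.1 + 754.1·tan27.3° = 149.1 + 389.2 = 538.4 kN/m
FS = 538.4 / 301.8 = 1.784

FS = 1.78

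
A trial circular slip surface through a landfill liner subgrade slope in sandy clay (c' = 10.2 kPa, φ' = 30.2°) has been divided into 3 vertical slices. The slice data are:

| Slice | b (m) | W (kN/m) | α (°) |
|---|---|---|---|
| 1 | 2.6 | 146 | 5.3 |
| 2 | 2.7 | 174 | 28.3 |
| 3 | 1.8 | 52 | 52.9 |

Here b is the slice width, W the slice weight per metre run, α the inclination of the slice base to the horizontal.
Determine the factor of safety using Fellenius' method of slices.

FS = 2.04

Ordinary method of slices: FS = Σ[c'·Δl_i + (W_i cosα_i)·tanφ'] / Σ W_i sinα_i, with Δl_i = b_i / cosα_i.
Slice 1: Δl = 2.6/cos5.3° = 2.611 m; N'_1 = 146·cos5.3° = 145.4; c'Δl = 26.63; W sinα = 13.5
Slice 2: Δl = 2.7/cos28.3° = 3.067 m; N'_2 = 174·cos28.3° = 153.2; c'Δl = 31.28; W sinα = 82.5
Slice 3: Δl = 1.8/cos52.9° = 2.984 m; N'_3 = 52·cos52.9° = 31.4; c'Δl = 30.44; W sinα = 41.5
Σc'Δl = 88.3 kN/m; ΣN' = 329.9 kN/m; ΣW sinα = 137.5 kN/m
Resisting = 88.3 + 329.9·tan30.2° = 88.3 + 192.0 = 280.4 kN/m
FS = 280.4 / 137.5 = 2.040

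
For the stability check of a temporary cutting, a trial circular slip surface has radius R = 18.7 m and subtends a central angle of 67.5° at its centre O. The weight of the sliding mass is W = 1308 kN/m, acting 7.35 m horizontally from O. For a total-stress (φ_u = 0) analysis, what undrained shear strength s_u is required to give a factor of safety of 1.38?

FS = s_u·L_a·R / (W·d), so s_u = FS·W·d / (L_a·R).
Arc length L_a = R·θ = 18.7·(67.5°·π/180) = 18.7·1.1781 = 22.03 m
s_u = 1.38·1308·7.35 / (22.03·18.7) = 13267.0 / 411.97 = 32.20 kPa

s_u = 32.2 kPa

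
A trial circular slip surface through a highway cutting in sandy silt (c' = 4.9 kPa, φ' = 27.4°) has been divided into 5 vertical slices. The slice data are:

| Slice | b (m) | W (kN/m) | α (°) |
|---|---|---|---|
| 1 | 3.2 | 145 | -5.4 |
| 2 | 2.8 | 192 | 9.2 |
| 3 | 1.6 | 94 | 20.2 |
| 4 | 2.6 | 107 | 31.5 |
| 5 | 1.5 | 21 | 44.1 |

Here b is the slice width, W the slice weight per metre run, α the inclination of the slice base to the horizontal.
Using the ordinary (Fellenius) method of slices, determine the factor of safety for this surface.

Ordinary method of slices: FS = Σ[c'·Δl_i + (W_i cosα_i)·tanφ'] / Σ W_i sinα_i, with Δl_i = b_i / cosα_i.
Slice 1: Δl = 3.2/cos(-5.4°) = 3.214 m; N'_1 = 145·cos(-5.4°) = 144.4; c'Δl = 15.75; W sinα = -13.6
Slice 2: Δl = 2.8/cos9.2° = 2.836 m; N'_2 = 192·cos9.2° = 189.5; c'Δl = 13.90; W sinα = 30.7
Slice 3: Δl = 1.6/cos20.2° = 1.705 m; N'_3 = 94·cos20.2° = 88.2; c'Δl = 8.35; W sinα = 32.5
Slice 4: Δl = 2.6/cos31.5° = 3.049 m; N'_4 = 107·cos31.5° = 91.2; c'Δl = 14.94; W sinα = 55.9
Slice 5: Δl = 1.5/cos44.1° = 2.089 m; N'_5 = 21·cos44.1° = 15.1; c'Δl = 10.23; W sinα = 14.6
Σc'Δl = 63.2 kN/m; ΣN' = 528.4 kN/m; ΣW sinα = 120.0 kN/m
Resisting = 63.2 + 528.4·tan27.4° = 63.2 + 273.9 = 337.1 kN/m
FS = 337.1 / 120.0 = 2.808

FS = 2.81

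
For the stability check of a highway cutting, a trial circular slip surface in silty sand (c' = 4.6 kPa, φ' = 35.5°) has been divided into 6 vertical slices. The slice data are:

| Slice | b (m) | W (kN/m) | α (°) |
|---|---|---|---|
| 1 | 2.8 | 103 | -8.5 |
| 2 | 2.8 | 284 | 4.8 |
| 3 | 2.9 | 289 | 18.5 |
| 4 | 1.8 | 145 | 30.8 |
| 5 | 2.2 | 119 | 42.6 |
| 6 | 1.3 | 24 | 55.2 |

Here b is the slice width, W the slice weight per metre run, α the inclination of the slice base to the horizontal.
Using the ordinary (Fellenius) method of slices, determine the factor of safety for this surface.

FS = 2.57

Ordinary method of slices: FS = Σ[c'·Δl_i + (W_i cosα_i)·tanφ'] / Σ W_i sinα_i, with Δl_i = b_i / cosα_i.
Slice 1: Δl = 2.8/cos(-8.5°) = 2.831 m; N'_1 = 103·cos(-8.5°) = 101.9; c'Δl = 13.02; W sinα = -15.2
Slice 2: Δl = 2.8/cos4.8° = 2.810 m; N'_2 = 284·cos4.8° = 283.0; c'Δl = 12.93; W sinα = 23.8
Slice 3: Δl = 2.9/cos18.5° = 3.058 m; N'_3 = 289·cos18.5° = 274.1; c'Δl = 14.07; W sinα = 91.7
Slice 4: Δl = 1.8/cos30.8° = 2.096 m; N'_4 = 145·cos30.8° = 124.5; c'Δl = 9.64; W sinα = 74.2
Slice 5: Δl = 2.2/cos42.6° = 2.989 m; N'_5 = 119·cos42.6° = 87.6; c'Δl = 13.75; W sinα = 80.5
Slice 6: Δl = 1.3/cos55.2° = 2.278 m; N'_6 = 24·cos55.2° = 13.7; c'Δl = 10.48; W sinα = 19.7
Σc'Δl = 73.9 kN/m; ΣN' = 884.8 kN/m; ΣW sinα = 274.7 kN/m
Resisting = 73.9 + 884.8·tan35.5° = 73.9 + 631.1 = 705.0 kN/m
FS = 705.0 / 274.7 = 2.566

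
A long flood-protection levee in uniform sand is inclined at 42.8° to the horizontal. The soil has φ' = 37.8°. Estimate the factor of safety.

For a dry cohesionless infinite slope the factor of safety is FS = tanφ' / tanβ.
FS = tan37.8° / tan42.8° = 0.7757 / 0.9260 = 0.838

FS = 0.84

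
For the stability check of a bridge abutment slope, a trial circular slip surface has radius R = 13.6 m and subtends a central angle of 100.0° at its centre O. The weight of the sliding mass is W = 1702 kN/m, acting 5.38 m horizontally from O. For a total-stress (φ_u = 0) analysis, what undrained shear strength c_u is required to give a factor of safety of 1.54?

FS = c_u·L_a·R / (W·d), so c_u = FS·W·d / (L_a·R).
Arc length L_a = R·θ = 13.6·(100.0°·π/180) = 13.6·1.7453 = 23.74 m
c_u = 1.54·1702·5.38 / (23.74·13.6) = 14101.4 / 322.82 = 43.68 kPa

c_u = 43.7 kPa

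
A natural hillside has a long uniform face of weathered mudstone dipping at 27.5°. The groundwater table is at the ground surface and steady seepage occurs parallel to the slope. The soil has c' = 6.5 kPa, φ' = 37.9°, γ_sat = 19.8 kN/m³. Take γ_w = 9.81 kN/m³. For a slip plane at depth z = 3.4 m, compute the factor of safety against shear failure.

With seepage parallel to the slope and the water table at the surface, the effective normal stress on the slip plane uses the buoyant unit weight γ' = γ_sat − γ_w while the driving shear stress uses γ_sat:
FS = [c' + γ' z cos²β tanφ'] / [γ_sat z sinβ cosβ]
γ' = 19.8 − 9.81 = 9.99 kN/m³
Numerator = 6.5 + 9.99·3.4·cos²27.5°·tan37.9° = 6.5 + 9.99·3.4·0.7868·0.7785 = 27.304 kPa
Denominator = 19.8·3.4·sin27.5°·cos27.5° = 19.8·3.4·0.4617·0.8870 = 27.573 kPa
FS = 27.304 / 27.573 = 0.990

FS = 0.99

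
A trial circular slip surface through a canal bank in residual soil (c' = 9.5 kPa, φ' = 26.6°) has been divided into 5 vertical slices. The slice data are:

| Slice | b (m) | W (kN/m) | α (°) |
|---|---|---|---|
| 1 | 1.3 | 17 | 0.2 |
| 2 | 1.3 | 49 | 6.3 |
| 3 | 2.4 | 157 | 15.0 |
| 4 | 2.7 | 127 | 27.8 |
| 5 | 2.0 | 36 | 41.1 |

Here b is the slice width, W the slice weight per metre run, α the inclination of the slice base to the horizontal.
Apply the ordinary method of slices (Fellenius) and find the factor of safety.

FS = 2.18

Ordinary method of slices: FS = Σ[c'·Δl_i + (W_i cosα_i)·tanφ'] / Σ W_i sinα_i, with Δl_i = b_i / cosα_i.
Slice 1: Δl = 1.3/cos0.2° = 1.300 m; N'_1 = 17·cos0.2° = 17.0; c'Δl = 12.35; W sinα = 0.1
Slice 2: Δl = 1.3/cos6.3° = 1.308 m; N'_2 = 49·cos6.3° = 48.7; c'Δl = 12.43; W sinα = 5.4
Slice 3: Δl = 2.4/cos15.0° = 2.485 m; N'_3 = 157·cos15.0° = 151.7; c'Δl = 23.60; W sinα = 40.6
Slice 4: Δl = 2.7/cos27.8° = 3.052 m; N'_4 = 127·cos27.8° = 112.3; c'Δl = 29.00; W sinα = 59.2
Slice 5: Δl = 2.0/cos41.1° = 2.654 m; N'_5 = 36·cos41.1° = 27.1; c'Δl = 25.21; W sinα = 23.7
Σc'Δl = 102.6 kN/m; ΣN' = 356.8 kN/m; ΣW sinα = 129.0 kN/m
Resisting = 102.6 + 356.8·tan26.6° = 102.6 + 178.7 = 281.3 kN/m
FS = 281.3 / 129.0 = 2.181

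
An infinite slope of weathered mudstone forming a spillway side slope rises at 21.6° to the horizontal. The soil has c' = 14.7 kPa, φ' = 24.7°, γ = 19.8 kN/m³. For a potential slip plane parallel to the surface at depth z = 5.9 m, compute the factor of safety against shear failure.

FS = 1.53

For an infinite slope with a slip plane parallel to the surface (no pore pressure): FS = [c' + γz cos²β tanφ'] / [γz sinβ cosβ].
γz = 19.8·5.9 = 116.82 kN/m²
Numerator = 14.7 + 116.82·cos²21.6°·tan24.7° = 14.7 + 116.82·0.8645·0.4599 = 61.150 kPa
Denominator = 116.82·sin21.6°·cos21.6° = 116.82·0.3681·0.9298 = 39.984 kPa
FS = 61.150 / 39.984 = 1.529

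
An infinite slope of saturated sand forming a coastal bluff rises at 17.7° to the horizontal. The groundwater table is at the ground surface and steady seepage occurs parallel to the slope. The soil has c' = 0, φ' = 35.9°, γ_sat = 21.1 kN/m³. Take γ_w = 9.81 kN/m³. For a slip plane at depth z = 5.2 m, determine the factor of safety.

With seepage parallel to the slope and the water table at the surface, the effective normal stress on the slip plane uses the buoyant unit weight γ' = γ_sat − γ_w while the driving shear stress uses γ_sat:
FS = [c' + γ' z cos²β tanφ'] / [γ_sat z sinβ cosβ]
(For c' = 0 this reduces to FS = (γ'/γ_sat)·tanφ'/tanβ.)
γ' = 21.1 − 9.81 = 11.29 kN/m³
Numerator = 0.0 + 11.29·5.2·cos²17.7°·tan35.9° = 0.0 + 11.29·5.2·0.9076·0.7239 = 38.569 kPa
Denominator = 21.1·5.2·sin17.7°·cos17.7° = 21.1·5.2·0.3040·0.9527 = 31.779 kPa
FS = 38.569 / 31.779 = 1.214

FS = 1.21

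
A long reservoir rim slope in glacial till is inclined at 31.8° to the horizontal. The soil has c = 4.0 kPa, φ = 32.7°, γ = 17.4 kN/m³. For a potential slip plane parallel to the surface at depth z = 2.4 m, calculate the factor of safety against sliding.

For an infinite slope with a slip plane parallel to the surface (no pore pressure): FS = [c + γz cos²β tanφ] / [γz sinβ cosβ].
γz = 17.4·2.4 = 41.76 kN/m²
Numerator = 4.0 + 41.76·cos²31.8°·tan32.7° = 4.0 + 41.76·0.7223·0.6420 = 23.365 kPa
Denominator = 41.76·sin31.8°·cos31.8° = 41.76·0.5270·0.8499 = 18.702 kPa
FS = 23.365 / 18.702 = 1.249

FS = 1.25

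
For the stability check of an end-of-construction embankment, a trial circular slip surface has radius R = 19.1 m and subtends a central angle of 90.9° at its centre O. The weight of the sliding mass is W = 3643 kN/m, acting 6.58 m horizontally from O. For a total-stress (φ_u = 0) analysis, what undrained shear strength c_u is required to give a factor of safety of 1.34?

c_u = 55.5 kPa

FS = c_u·L_a·R / (W·d), so c_u = FS·W·d / (L_a·R).
Arc length L_a = R·θ = 19.1·(90.9°·π/180) = 19.1·1.5865 = 30.30 m
c_u = 1.34·3643·6.58 / (30.30·19.1) = 32121.1 / 578.77 = 55.50 kPa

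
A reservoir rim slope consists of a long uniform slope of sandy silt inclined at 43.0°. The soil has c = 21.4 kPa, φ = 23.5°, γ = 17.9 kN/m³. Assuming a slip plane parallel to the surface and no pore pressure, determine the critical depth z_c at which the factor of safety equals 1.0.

z_c = 4.49 m

Setting FS = 1.00 in FS = [c + γz cos²β tanφ] / [γz sinβ cosβ] and solving for z:
z = c / [γ cosβ (FS·sinβ − cosβ·tanφ)]
  = 21.4 / [17.9·cos43.0°·(1.00·sin43.0° − cos43.0°·tan23.5°)]
  = 21.4 / [17.9·0.7314·(1.00·0.6820 − 0.7314·0.4348)]
  = 21.4 / 4.7652 = 4.491 m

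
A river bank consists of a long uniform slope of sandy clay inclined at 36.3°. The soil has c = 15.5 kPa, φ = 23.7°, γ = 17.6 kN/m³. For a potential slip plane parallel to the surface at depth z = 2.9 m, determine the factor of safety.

For an infinite slope with a slip plane parallel to the surface (no pore pressure): FS = [c + γz cos²β tanφ] / [γz sinβ cosβ].
γz = 17.6·2.9 = 51.04 kN/m²
Numerator = 15.5 + 51.04·cos²36.3°·tan23.7° = 15.5 + 51.04·0.6495·0.4390 = 30.053 kPa
Denominator = 51.04·sin36.3°·cos36.3° = 51.04·0.5920·0.8059 = 24.352 kPa
FS = 30.053 / 24.352 = 1.234

FS = 1.23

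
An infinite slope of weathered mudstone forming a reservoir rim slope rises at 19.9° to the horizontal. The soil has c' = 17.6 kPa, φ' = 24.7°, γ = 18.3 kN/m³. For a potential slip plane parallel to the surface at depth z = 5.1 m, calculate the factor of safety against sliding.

FS = 1.86

For an infinite slope with a slip plane parallel to the surface (no pore pressure): FS = [c' + γz cos²β tanφ'] / [γz sinβ cosβ].
γz = 18.3·5.1 = 93.33 kN/m²
Numerator = 17.6 + 93.33·cos²19.9°·tan24.7° = 17.6 + 93.33·0.8841·0.4599 = 55.554 kPa
Denominator = 93.33·sin19.9°·cos19.9° = 93.33·0.3404·0.9403 = 29.871 kPa
FS = 55.554 / 29.871 = 1.860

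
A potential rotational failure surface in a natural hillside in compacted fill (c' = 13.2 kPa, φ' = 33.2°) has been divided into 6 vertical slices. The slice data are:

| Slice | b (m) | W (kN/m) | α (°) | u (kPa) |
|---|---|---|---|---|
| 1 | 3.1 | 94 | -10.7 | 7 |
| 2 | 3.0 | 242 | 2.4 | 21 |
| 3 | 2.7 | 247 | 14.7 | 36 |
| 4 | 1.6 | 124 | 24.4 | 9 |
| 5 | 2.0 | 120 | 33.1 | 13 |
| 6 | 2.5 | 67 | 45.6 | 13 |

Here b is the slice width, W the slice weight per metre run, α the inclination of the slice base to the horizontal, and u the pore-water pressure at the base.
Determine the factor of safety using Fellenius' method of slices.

Ordinary method of slices: FS = Σ[c'·Δl_i + (W_i cosα_i − u_i·Δl_i)·tanφ'] / Σ W_i sinα_i, with Δl_i = b_i / cosα_i.
Slice 1: Δl = 3.1/cos(-10.7°) = 3.155 m; N'_1 = 94·cos(-10.7°) − 7·3.155 = 70.3; c'Δl = 41.64; W sinα = -17.5
Slice 2: Δl = 3.0/cos2.4° = 3.003 m; N'_2 = 242·cos2.4° − 21·3.003 = 178.7; c'Δl = 39.63; W sinα = 10.1
Slice 3: Δl = 2.7/cos14.7° = 2.791 m; N'_3 = 247·cos14.7° − 36·2.791 = 138.4; c'Δl = 36.85; W sinα = 62.7
Slice 4: Δl = 1.6/cos24.4° = 1.757 m; N'_4 = 124·cos24.4° − 9·1.757 = 97.1; c'Δl = 23.19; W sinα = 51.2
Slice 5: Δl = 2.0/cos33.1° = 2.387 m; N'_5 = 120·cos33.1° − 13·2.387 = 69.5; c'Δl = 31.51; W sinα = 65.5
Slice 6: Δl = 2.5/cos45.6° = 3.573 m; N'_6 = 67·cos45.6° − 13·3.573 = 0.4; c'Δl = 47.17; W sinα = 47.9
Σc'Δl = 220.0 kN/m; ΣN' = 554.5 kN/m; ΣW sinα = 220.0 kN/m
Resisting = 220.0 + 554.5·tan33.2° = 220.0 + 362.8 = 582.8 kN/m
FS = 582.8 / 220.0 = 2.649

FS = 2.65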